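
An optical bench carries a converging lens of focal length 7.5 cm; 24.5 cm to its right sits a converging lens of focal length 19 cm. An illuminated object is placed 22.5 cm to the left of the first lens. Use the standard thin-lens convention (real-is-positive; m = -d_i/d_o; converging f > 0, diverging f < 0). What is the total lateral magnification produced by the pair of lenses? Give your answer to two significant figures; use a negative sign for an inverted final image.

First lens: d_i1 = 1/(1/7.5 - 1/22.5) = 11.250 cm.
m_1 = -(11.250)/22.5 = -0.5000.
Object distance for lens 2: d_o2 = 24.5 - 11.250 = 13.250 cm.
Second lens: d_i2 = 1/(1/19 - 1/(13.250)) = -43.783 cm.
m_2 = -(-43.783)/(13.250) = 3.3043.
Overall magnification: m = m_1 m_2 = -1.6522.

-1.7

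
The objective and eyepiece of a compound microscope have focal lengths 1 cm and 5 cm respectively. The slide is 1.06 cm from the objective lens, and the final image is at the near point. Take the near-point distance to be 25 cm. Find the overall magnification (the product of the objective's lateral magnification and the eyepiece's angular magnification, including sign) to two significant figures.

-100

Objective: 1/d_i = 1/f_obj - 1/d_o = 1/1 - 1/1.06 = 0.05660 cm^-1, so d_i = 17.667 cm.
m_obj = -d_i/d_o = -17.667/1.06 = -16.667.
Eyepiece angular magnification (image at near point): M_eye = 1 + D/f_e = 1 + 25/5 = 6.000.
Overall M = m_obj x M_eye = (-16.667)(6.000) = -100.00.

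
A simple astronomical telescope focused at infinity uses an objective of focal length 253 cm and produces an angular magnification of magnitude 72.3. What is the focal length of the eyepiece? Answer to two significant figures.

|M| = f_obj/f_eye, so f_eye = f_obj/|M| = 253/72.3 = 3.499 cm.

3.5 cm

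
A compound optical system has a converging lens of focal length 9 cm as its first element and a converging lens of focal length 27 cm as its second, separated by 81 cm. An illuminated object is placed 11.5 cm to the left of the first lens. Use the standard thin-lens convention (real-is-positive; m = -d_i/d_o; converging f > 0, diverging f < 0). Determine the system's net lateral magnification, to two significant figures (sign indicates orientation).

7.7

Lens 1: 1/d_i1 = 1/f_1 - 1/d_o1 = 1/9 - 1/11.5 = 0.02415 cm^-1, so d_i1 = 41.400 cm.
m_1 = -(41.400)/11.5 = -3.6000.
Object distance for lens 2: d_o2 = 81 - 41.400 = 39.600 cm.
Lens 2: 1/d_i2 = 1/f_2 - 1/d_o2 = 1/27 - 1/(39.600) = 0.01178 cm^-1, so d_i2 = 84.857 cm.
m_2 = -(84.857)/(39.600) = -2.1429.
Overall magnification: m = m_1 m_2 = 7.7143.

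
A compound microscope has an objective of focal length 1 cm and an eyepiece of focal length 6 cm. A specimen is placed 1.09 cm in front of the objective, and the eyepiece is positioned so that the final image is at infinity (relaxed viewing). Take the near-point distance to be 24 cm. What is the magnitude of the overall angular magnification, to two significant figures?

44

Objective: 1/d_i = 1/f_obj - 1/d_o = 1/1 - 1/1.09 = 0.08257 cm^-1, so d_i = 12.111 cm.
m_obj = -d_i/d_o = -12.111/1.09 = -11.111.
Eyepiece angular magnification (image at infinity): M_eye = D/f_e = 24/6 = 4.000.
Overall M = m_obj x M_eye = (-11.111)(4.000) = -44.44.
|M| = 44.44.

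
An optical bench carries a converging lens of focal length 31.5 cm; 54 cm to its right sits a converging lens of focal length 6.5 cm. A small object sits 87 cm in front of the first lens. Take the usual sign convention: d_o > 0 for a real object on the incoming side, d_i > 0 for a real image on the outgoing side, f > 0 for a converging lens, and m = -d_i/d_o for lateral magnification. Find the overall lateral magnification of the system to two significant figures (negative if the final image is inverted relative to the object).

-2.0

Lens 1: 1/d_i1 = 1/f_1 - 1/d_o1 = 1/31.5 - 1/87 = 0.02025 cm^-1, so d_i1 = 49.378 cm.
m_1 = -(49.378)/87 = -0.5676.
The intermediate image is 49.378 cm to the right of lens 1, so d_o2 = L - d_i1 = 54 - 49.378 = 4.622 cm.
Lens 2: 1/d_i2 = 1/f_2 - 1/d_o2 = 1/6.5 - 1/(4.622) = -0.06253 cm^-1, so d_i2 = -15.993 cm.
m_2 = -(-15.993)/(4.622) = 3.4604.
Overall magnification: m = m_1 m_2 = -1.9640.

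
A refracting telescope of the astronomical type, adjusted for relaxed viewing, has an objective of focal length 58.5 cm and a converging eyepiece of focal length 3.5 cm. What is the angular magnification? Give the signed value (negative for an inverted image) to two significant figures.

M = -f_obj/f_eye = -58.5/(3.5) = -16.714.

-17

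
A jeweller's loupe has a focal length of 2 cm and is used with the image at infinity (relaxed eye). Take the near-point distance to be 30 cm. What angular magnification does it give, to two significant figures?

M = D/f = 30/2 = 15.000.

15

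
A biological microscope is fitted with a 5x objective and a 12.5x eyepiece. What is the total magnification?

62.5

The overall magnification of a compound microscope is the product of the objective and eyepiece magnifications:
M = M_obj x M_eye = 5 x 12.5 = 62.5.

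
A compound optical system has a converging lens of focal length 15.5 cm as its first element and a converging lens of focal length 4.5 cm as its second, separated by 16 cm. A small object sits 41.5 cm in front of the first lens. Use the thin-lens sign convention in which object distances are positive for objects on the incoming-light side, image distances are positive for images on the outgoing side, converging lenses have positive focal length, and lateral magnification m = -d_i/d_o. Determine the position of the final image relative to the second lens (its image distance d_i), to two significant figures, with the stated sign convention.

3.0 cm

First lens: d_i1 = 1/(1/15.5 - 1/41.5) = 24.740 cm.
This image would form 24.740 cm past lens 1, i.e. 8.740 cm beyond lens 2, so it is a virtual object for lens 2: d_o2 = 16 - 24.740 = -8.740 cm.
Second lens: d_i2 = 1/(1/4.5 - 1/(-8.740)) = 2.971 cm.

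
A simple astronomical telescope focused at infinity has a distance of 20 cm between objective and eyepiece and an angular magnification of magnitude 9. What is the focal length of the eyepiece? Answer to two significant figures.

2.0 cm

In normal adjustment the tube length equals f_obj + f_eye and |M| = f_obj/f_eye.
So f_obj = 9 f_eye and 9 f_eye + f_eye = 20 cm, giving f_eye = 20/10 = 2.000 cm and f_obj = 18.000 cm.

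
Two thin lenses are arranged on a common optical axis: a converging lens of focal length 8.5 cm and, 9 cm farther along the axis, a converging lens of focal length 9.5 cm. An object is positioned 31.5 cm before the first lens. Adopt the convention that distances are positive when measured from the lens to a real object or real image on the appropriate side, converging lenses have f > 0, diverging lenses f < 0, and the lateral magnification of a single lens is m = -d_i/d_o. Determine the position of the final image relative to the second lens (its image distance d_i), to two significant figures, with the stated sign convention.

2.1 cm

Lens 1: 1/d_i1 = 1/f_1 - 1/d_o1 = 1/8.5 - 1/31.5 = 0.08590 cm^-1, so d_i1 = 11.641 cm.
This image would form 11.641 cm past lens 1, i.e. 2.641 cm beyond lens 2, so it is a virtual object for lens 2: d_o2 = 9 - 11.641 = -2.641 cm.
Lens 2: 1/d_i2 = 1/f_2 - 1/d_o2 = 1/9.5 - 1/(-2.641) = 0.48386 cm^-1, so d_i2 = 2.067 cm.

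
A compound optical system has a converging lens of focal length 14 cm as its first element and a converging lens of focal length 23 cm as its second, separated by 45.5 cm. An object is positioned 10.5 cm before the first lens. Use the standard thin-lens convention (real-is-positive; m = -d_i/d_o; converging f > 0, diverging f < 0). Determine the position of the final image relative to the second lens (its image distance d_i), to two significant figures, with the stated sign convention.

31 cm

First lens: d_i1 = 1/(1/14 - 1/10.5) = -42.000 cm.
With d_i1 < 0 the first image is virtual and lies on the object side; the object distance for lens 2 is d_o2 = 45.5 - (-42.000) = 87.500 cm.
Second lens: d_i2 = 1/(1/23 - 1/(87.500)) = 31.202 cm.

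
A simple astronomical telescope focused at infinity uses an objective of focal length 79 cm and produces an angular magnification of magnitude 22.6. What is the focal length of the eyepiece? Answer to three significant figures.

|M| = f_obj/f_eye, so f_eye = f_obj/|M| = 79/22.6 = 3.496 cm.

3.50 cm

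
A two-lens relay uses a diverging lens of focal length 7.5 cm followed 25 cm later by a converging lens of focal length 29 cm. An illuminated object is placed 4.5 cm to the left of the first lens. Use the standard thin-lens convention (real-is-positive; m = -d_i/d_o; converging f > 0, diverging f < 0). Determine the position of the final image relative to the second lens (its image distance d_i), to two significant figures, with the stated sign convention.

-680 cm

Applying the thin-lens equation to the first lens, 1/(-7.5) = 1/4.5 + 1/d_i1, which gives d_i1 = -2.813 cm.
The intermediate image is virtual, 2.813 cm to the left of lens 1, so d_o2 = L - d_i1 = 25 - (-2.813) = 27.812 cm.
Applying the thin-lens equation again with f_2 = 29 cm and d_o2 = 27.812 cm gives d_i2 = -679.211 cm.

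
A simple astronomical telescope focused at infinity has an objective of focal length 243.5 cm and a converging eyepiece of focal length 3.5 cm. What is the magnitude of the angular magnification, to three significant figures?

69.6

|M| = f_obj/|f_eye| = 243.5/3.5 = 69.571.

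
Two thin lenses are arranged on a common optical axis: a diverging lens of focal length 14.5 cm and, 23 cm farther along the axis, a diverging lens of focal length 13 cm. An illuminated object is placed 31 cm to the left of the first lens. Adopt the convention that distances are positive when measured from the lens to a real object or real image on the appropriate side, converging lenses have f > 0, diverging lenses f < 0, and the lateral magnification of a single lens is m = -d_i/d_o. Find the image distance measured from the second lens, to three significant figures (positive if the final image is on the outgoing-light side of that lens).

Lens 1: 1/d_i1 = 1/f_1 - 1/d_o1 = 1/(-14.5) - 1/31 = -0.10122 cm^-1, so d_i1 = -9.879 cm.
The intermediate image is virtual, 9.879 cm to the left of lens 1, so d_o2 = L - d_i1 = 23 - (-9.879) = 32.879 cm.
Lens 2: 1/d_i2 = 1/f_2 - 1/d_o2 = 1/(-13) - 1/(32.879) = -0.10734 cm^-1, so d_i2 = -9.316 cm.

-9.32 cm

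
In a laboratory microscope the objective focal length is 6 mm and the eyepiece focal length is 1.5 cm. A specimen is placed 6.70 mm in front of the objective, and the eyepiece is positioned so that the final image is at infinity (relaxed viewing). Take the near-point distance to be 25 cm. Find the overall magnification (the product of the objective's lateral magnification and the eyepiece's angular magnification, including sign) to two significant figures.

Convert to cm: f_obj = 6 mm = 0.6 cm; d_o = 6.70 mm = 0.67 cm.
Objective: 1/d_i = 1/f_obj - 1/d_o = 1/0.6 - 1/0.67 = 0.17413 cm^-1, so d_i = 5.743 cm.
m_obj = -d_i/d_o = -5.743/0.67 = -8.571.
Eyepiece angular magnification (image at infinity): M_eye = D/f_e = 25/1.5 = 16.667.
Overall M = m_obj x M_eye = (-8.571)(16.667) = -142.86.

-140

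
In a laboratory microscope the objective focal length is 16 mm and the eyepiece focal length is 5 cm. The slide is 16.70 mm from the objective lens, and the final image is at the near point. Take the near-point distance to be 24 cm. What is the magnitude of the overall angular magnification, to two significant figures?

130

Convert to cm: f_obj = 16 mm = 1.6 cm; d_o = 16.70 mm = 1.67 cm.
Objective: 1/d_i = 1/f_obj - 1/d_o = 1/1.6 - 1/1.67 = 0.02620 cm^-1, so d_i = 38.171 cm.
m_obj = -d_i/d_o = -38.171/1.67 = -22.857.
Eyepiece angular magnification (image at near point): M_eye = 1 + D/f_e = 1 + 24/5 = 5.800.
Overall M = m_obj x M_eye = (-22.857)(5.800) = -132.57.
|M| = 132.57.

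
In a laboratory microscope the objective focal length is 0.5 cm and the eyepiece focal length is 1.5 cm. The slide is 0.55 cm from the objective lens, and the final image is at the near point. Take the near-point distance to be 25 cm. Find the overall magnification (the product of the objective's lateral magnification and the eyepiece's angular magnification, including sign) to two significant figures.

Objective: 1/d_i = 1/f_obj - 1/d_o = 1/0.5 - 1/0.55 = 0.18182 cm^-1, so d_i = 5.500 cm.
m_obj = -d_i/d_o = -5.500/0.55 = -10.000.
Eyepiece angular magnification (image at near point): M_eye = 1 + D/f_e = 1 + 25/1.5 = 17.667.
Overall M = m_obj x M_eye = (-10.000)(17.667) = -176.67.

-180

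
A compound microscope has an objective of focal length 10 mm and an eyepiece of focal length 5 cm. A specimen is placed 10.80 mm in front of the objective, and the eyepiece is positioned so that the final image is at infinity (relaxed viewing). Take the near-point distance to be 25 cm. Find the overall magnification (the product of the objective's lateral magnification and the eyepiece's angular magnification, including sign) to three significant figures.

-62.5

Convert to cm: f_obj = 10 mm = 1 cm; d_o = 10.80 mm = 1.08 cm.
Objective: 1/d_i = 1/f_obj - 1/d_o = 1/1 - 1/1.08 = 0.07407 cm^-1, so d_i = 13.500 cm.
m_obj = -d_i/d_o = -13.500/1.08 = -12.500.
Eyepiece angular magnification (image at infinity): M_eye = D/f_e = 25/5 = 5.000.
Overall M = m_obj x M_eye = (-12.500)(5.000) = -62.50.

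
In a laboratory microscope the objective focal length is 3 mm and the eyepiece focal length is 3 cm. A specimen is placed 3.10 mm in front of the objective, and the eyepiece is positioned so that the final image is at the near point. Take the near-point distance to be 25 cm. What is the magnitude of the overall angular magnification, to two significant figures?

280

Convert to cm: f_obj = 3 mm = 0.3 cm; d_o = 3.10 mm = 0.31 cm.
Objective: 1/d_i = 1/f_obj - 1/d_o = 1/0.3 - 1/0.31 = 0.10753 cm^-1, so d_i = 9.300 cm.
m_obj = -d_i/d_o = -9.300/0.31 = -30.000.
Eyepiece angular magnification (image at near point): M_eye = 1 + D/f_e = 1 + 25/3 = 9.333.
Overall M = m_obj x M_eye = (-30.000)(9.333) = -280.00.
|M| = 280.00.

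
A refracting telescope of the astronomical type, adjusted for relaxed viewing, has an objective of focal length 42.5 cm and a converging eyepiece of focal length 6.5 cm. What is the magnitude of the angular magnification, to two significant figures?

|M| = f_obj/|f_eye| = 42.5/6.5 = 6.538.

6.5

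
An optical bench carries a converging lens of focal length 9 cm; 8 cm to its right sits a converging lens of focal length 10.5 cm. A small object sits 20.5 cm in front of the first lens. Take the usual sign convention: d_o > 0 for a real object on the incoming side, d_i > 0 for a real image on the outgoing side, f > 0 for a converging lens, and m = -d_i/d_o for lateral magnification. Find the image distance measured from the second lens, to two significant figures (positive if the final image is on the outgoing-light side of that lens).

Lens 1: 1/d_i1 = 1/f_1 - 1/d_o1 = 1/9 - 1/20.5 = 0.06233 cm^-1, so d_i1 = 16.043 cm.
Since 16.043 cm > 8 cm, the first image lies past the second lens and serves as a virtual object: d_o2 = L - d_i1 = -8.043 cm.
Lens 2: 1/d_i2 = 1/f_2 - 1/d_o2 = 1/10.5 - 1/(-8.043) = 0.21956 cm^-1, so d_i2 = 4.555 cm.

4.6 cm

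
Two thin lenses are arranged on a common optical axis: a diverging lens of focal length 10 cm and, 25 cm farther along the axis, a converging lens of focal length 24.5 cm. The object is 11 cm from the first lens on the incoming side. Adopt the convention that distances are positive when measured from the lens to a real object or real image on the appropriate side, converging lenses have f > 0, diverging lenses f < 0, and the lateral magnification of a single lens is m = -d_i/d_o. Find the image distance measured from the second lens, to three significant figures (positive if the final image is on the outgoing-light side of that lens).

First lens: d_i1 = 1/(1/(-10) - 1/11) = -5.238 cm.
With d_i1 < 0 the first image is virtual and lies on the object side; the object distance for lens 2 is d_o2 = 25 - (-5.238) = 30.238 cm.
Second lens: d_i2 = 1/(1/24.5 - 1/(30.238)) = 129.108 cm.

129 cm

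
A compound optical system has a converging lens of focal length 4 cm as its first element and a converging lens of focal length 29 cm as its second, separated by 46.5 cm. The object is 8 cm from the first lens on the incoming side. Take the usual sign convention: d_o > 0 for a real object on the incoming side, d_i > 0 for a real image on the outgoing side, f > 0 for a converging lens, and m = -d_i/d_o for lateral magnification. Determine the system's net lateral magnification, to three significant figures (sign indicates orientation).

Applying the thin-lens equation to the first lens, 1/4 = 1/8 + 1/d_i1, which gives d_i1 = 8.000 cm.
Its lateral magnification is m_1 = -d_i1/d_o1 = -(8.000)/8 = -1.0000.
The intermediate image is 8.000 cm to the right of lens 1, so d_o2 = L - d_i1 = 46.5 - 8.000 = 38.500 cm.
Applying the thin-lens equation again with f_2 = 29 cm and d_o2 = 38.500 cm gives d_i2 = 117.526 cm.
m_2 = -(117.526)/(38.500) = -3.0526.
The system's lateral magnification is m_1 m_2 = (-1.0000)(-3.0526) = 3.0526.

3.05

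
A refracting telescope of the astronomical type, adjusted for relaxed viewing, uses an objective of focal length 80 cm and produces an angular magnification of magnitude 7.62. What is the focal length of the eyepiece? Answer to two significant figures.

10 cm

|M| = f_obj/f_eye, so f_eye = f_obj/|M| = 80/7.62 = 10.499 cm.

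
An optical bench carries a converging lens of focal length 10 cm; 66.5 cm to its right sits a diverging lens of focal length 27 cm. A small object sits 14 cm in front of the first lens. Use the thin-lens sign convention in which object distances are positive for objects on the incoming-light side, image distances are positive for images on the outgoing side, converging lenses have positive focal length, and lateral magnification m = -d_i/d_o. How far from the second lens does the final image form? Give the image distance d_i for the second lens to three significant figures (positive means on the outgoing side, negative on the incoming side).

First lens: d_i1 = 1/(1/10 - 1/14) = 35.000 cm.
Object distance for lens 2: d_o2 = 66.5 - 35.000 = 31.500 cm.
Second lens: d_i2 = 1/(1/(-27) - 1/(31.500)) = -14.538 cm.

-14.5 cm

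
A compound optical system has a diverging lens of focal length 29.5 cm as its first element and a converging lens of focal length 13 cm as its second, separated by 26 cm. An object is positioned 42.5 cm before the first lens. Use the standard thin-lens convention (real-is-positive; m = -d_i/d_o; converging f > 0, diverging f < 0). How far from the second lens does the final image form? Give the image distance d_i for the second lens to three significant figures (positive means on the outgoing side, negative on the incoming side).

18.6 cm

Applying the thin-lens equation to the first lens, 1/(-29.5) = 1/42.5 + 1/d_i1, which gives d_i1 = -17.413 cm.
The intermediate image is virtual, 17.413 cm to the left of lens 1, so d_o2 = L - d_i1 = 26 - (-17.413) = 43.413 cm.
Applying the thin-lens equation again with f_2 = 13 cm and d_o2 = 43.413 cm gives d_i2 = 18.557 cm.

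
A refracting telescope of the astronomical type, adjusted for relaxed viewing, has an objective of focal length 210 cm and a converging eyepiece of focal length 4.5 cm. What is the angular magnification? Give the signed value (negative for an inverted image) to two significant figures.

M = -f_obj/f_eye = -210/(4.5) = -46.667.

-47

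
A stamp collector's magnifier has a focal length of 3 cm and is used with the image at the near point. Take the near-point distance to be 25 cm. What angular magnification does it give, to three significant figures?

M = 1 + D/f = 1 + 25/3 = 9.333.

9.33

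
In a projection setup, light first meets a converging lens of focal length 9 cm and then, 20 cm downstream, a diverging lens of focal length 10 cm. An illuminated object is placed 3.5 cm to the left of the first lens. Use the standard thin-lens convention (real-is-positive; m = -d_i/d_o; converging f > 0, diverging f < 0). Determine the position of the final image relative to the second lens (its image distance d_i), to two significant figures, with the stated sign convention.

Lens 1: 1/d_i1 = 1/f_1 - 1/d_o1 = 1/9 - 1/3.5 = -0.17460 cm^-1, so d_i1 = -5.727 cm.
With d_i1 < 0 the first image is virtual and lies on the object side; the object distance for lens 2 is d_o2 = 20 - (-5.727) = 25.727 cm.
Lens 2: 1/d_i2 = 1/f_2 - 1/d_o2 = 1/(-10) - 1/(25.727) = -0.13887 cm^-1, so d_i2 = -7.201 cm.

-7.2 cm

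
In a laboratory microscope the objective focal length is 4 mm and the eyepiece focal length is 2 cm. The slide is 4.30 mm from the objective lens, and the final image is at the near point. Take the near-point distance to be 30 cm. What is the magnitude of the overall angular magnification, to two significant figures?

210

Convert to cm: f_obj = 4 mm = 0.4 cm; d_o = 4.30 mm = 0.43 cm.
Objective: 1/d_i = 1/f_obj - 1/d_o = 1/0.4 - 1/0.43 = 0.17442 cm^-1, so d_i = 5.733 cm.
m_obj = -d_i/d_o = -5.733/0.43 = -13.333.
Eyepiece angular magnification (image at near point): M_eye = 1 + D/f_e = 1 + 30/2 = 16.000.
Overall M = m_obj x M_eye = (-13.333)(16.000) = -213.33.
|M| = 213.33.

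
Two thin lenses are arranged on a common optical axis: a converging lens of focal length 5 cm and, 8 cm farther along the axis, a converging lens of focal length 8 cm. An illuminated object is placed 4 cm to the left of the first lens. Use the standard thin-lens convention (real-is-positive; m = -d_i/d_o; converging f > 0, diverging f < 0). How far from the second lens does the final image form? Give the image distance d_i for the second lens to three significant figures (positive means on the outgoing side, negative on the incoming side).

11.2 cm

Lens 1: 1/d_i1 = 1/f_1 - 1/d_o1 = 1/5 - 1/4 = -0.05000 cm^-1, so d_i1 = -20.000 cm.
With d_i1 < 0 the first image is virtual and lies on the object side; the object distance for lens 2 is d_o2 = 8 - (-20.000) = 28.000 cm.
Lens 2: 1/d_i2 = 1/f_2 - 1/d_o2 = 1/8 - 1/(28.000) = 0.08929 cm^-1, so d_i2 = 11.200 cm.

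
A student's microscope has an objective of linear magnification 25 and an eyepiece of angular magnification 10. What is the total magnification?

The overall magnification of a compound microscope is the product of the objective and eyepiece magnifications:
M = M_obj x M_eye = 25 x 10 = 250.

250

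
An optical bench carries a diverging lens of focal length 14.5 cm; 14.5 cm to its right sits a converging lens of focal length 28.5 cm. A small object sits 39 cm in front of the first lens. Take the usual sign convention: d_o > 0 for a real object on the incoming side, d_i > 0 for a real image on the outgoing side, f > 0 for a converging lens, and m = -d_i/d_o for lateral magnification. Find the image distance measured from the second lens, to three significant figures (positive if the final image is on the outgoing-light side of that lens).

Lens 1: 1/d_i1 = 1/f_1 - 1/d_o1 = 1/(-14.5) - 1/39 = -0.09461 cm^-1, so d_i1 = -10.570 cm.
With d_i1 < 0 the first image is virtual and lies on the object side; the object distance for lens 2 is d_o2 = 14.5 - (-10.570) = 25.070 cm.
Lens 2: 1/d_i2 = 1/f_2 - 1/d_o2 = 1/28.5 - 1/(25.070) = -0.00480 cm^-1, so d_i2 = -208.314 cm.

-208 cm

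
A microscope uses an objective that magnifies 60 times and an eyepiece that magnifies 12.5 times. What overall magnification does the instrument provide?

750

The overall magnification of a compound microscope is the product of the objective and eyepiece magnifications:
M = M_obj x M_eye = 60 x 12.5 = 750.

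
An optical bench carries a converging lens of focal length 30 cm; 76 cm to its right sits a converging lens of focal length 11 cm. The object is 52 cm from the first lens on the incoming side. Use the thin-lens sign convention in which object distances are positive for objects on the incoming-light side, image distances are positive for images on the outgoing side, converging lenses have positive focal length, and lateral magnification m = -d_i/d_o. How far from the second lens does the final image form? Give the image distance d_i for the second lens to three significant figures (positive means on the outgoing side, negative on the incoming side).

Lens 1: 1/d_i1 = 1/f_1 - 1/d_o1 = 1/30 - 1/52 = 0.01410 cm^-1, so d_i1 = 70.909 cm.
Object distance for lens 2: d_o2 = 76 - 70.909 = 5.091 cm.
Lens 2: 1/d_i2 = 1/f_2 - 1/d_o2 = 1/11 - 1/(5.091) = -0.10552 cm^-1, so d_i2 = -9.477 cm.

-9.48 cm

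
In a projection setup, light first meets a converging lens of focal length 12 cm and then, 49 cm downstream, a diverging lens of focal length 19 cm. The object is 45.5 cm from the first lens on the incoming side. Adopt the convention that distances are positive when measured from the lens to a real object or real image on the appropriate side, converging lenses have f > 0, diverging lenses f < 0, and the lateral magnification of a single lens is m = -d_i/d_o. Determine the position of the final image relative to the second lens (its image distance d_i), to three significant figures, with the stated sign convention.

Lens 1: 1/d_i1 = 1/f_1 - 1/d_o1 = 1/12 - 1/45.5 = 0.06136 cm^-1, so d_i1 = 16.299 cm.
Object distance for lens 2: d_o2 = 49 - 16.299 = 32.701 cm.
Lens 2: 1/d_i2 = 1/f_2 - 1/d_o2 = 1/(-19) - 1/(32.701) = -0.08321 cm^-1, so d_i2 = -12.018 cm.

-12.0 cm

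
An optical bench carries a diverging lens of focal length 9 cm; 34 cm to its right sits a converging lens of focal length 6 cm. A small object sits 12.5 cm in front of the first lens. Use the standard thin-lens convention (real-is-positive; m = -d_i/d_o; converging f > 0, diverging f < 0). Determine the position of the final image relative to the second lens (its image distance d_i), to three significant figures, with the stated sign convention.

7.08 cm

Applying the thin-lens equation to the first lens, 1/(-9) = 1/12.5 + 1/d_i1, which gives d_i1 = -5.233 cm.
The intermediate image is virtual, 5.233 cm to the left of lens 1, so d_o2 = L - d_i1 = 34 - (-5.233) = 39.233 cm.
Applying the thin-lens equation again with f_2 = 6 cm and d_o2 = 39.233 cm gives d_i2 = 7.083 cm.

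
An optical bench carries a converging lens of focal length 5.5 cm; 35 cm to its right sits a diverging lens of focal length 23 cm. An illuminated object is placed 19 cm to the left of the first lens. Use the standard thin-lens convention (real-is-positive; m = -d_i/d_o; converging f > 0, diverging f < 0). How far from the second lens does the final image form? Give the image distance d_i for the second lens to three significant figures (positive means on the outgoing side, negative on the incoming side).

-12.5 cm

Applying the thin-lens equation to the first lens, 1/5.5 = 1/19 + 1/d_i1, which gives d_i1 = 7.741 cm.
The intermediate image is 7.741 cm to the right of lens 1, so d_o2 = L - d_i1 = 35 - 7.741 = 27.259 cm.
Applying the thin-lens equation again with f_2 = -23 cm and d_o2 = 27.259 cm gives d_i2 = -12.475 cm.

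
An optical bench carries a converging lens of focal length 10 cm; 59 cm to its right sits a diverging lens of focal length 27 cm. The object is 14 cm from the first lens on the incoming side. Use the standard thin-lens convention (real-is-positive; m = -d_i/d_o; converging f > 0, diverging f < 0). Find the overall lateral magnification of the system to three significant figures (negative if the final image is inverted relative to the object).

-1.32

Applying the thin-lens equation to the first lens, 1/10 = 1/14 + 1/d_i1, which gives d_i1 = 35.000 cm.
Its lateral magnification is m_1 = -d_i1/d_o1 = -(35.000)/14 = -2.5000.
Object distance for lens 2: d_o2 = 59 - 35.000 = 24.000 cm.
Applying the thin-lens equation again with f_2 = -27 cm and d_o2 = 24.000 cm gives d_i2 = -12.706 cm.
m_2 = -(-12.706)/(24.000) = 0.5294.
Total m = m_1 x m_2 = (-2.5000)(0.5294) = -1.3235.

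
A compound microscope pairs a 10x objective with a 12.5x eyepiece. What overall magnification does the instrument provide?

The overall magnification of a compound microscope is the product of the objective and eyepiece magnifications:
M = M_obj x M_eye = 10 x 12.5 = 125.

125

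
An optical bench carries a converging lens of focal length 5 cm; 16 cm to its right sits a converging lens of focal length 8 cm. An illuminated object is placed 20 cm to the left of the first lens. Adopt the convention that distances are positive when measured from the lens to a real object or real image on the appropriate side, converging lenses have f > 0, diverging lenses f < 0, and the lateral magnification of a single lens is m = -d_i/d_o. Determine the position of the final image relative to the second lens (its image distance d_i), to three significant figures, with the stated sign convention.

Lens 1: 1/d_i1 = 1/f_1 - 1/d_o1 = 1/5 - 1/20 = 0.15000 cm^-1, so d_i1 = 6.667 cm.
That image sits 9.333 cm in front of the second lens, so d_o2 = 9.333 cm.
Lens 2: 1/d_i2 = 1/f_2 - 1/d_o2 = 1/8 - 1/(9.333) = 0.01786 cm^-1, so d_i2 = 56.000 cm.

56.0 cm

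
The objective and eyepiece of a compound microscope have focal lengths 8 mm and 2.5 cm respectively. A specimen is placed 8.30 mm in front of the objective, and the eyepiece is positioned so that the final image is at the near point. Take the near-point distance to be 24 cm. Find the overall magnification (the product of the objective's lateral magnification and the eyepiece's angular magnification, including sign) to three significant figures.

-283

Convert to cm: f_obj = 8 mm = 0.8 cm; d_o = 8.30 mm = 0.83 cm.
Objective: 1/d_i = 1/f_obj - 1/d_o = 1/0.8 - 1/0.83 = 0.04518 cm^-1, so d_i = 22.133 cm.
m_obj = -d_i/d_o = -22.133/0.83 = -26.667.
Eyepiece angular magnification (image at near point): M_eye = 1 + D/f_e = 1 + 24/2.5 = 10.600.
Overall M = m_obj x M_eye = (-26.667)(10.600) = -282.67.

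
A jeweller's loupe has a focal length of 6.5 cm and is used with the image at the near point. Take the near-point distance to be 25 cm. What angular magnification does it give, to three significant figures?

4.85

M = 1 + D/f = 1 + 25/6.5 = 4.846.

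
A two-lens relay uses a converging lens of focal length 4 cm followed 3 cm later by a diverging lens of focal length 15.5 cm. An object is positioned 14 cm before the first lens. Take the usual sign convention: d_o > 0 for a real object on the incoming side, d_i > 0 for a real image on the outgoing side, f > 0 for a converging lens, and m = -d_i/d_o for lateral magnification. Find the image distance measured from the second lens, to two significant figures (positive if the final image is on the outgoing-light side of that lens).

Lens 1: 1/d_i1 = 1/f_1 - 1/d_o1 = 1/4 - 1/14 = 0.17857 cm^-1, so d_i1 = 5.600 cm.
This image would form 5.600 cm past lens 1, i.e. 2.600 cm beyond lens 2, so it is a virtual object for lens 2: d_o2 = 3 - 5.600 = -2.600 cm.
Lens 2: 1/d_i2 = 1/f_2 - 1/d_o2 = 1/(-15.5) - 1/(-2.600) = 0.32010 cm^-1, so d_i2 = 3.124 cm.

3.1 cm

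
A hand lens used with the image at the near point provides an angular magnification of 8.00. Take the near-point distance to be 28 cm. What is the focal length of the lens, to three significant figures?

For the image at the near point, M = 1 + D/f.
f = D/(M - 1) = 28/(8.0 - 1) = 4.000 cm.

4.00 cm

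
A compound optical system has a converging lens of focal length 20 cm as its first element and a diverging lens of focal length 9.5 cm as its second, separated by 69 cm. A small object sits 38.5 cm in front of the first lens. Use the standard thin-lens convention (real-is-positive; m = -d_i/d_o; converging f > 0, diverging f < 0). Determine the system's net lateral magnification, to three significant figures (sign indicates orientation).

First lens: d_i1 = 1/(1/20 - 1/38.5) = 41.622 cm.
m_1 = -(41.622)/38.5 = -1.0811.
That image sits 27.378 cm in front of the second lens, so d_o2 = 27.378 cm.
Second lens: d_i2 = 1/(1/(-9.5) - 1/(27.378)) = -7.053 cm.
m_2 = -(-7.053)/(27.378) = 0.2576.
The system's lateral magnification is m_1 m_2 = (-1.0811)(0.2576) = -0.2785.

-0.278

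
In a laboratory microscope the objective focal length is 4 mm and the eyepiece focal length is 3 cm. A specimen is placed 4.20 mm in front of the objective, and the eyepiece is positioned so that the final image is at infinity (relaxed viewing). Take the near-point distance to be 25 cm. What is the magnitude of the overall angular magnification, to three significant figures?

167

Convert to cm: f_obj = 4 mm = 0.4 cm; d_o = 4.20 mm = 0.42 cm.
Objective: 1/d_i = 1/f_obj - 1/d_o = 1/0.4 - 1/0.42 = 0.11905 cm^-1, so d_i = 8.400 cm.
m_obj = -d_i/d_o = -8.400/0.42 = -20.000.
Eyepiece angular magnification (image at infinity): M_eye = D/f_e = 25/3 = 8.333.
Overall M = m_obj x M_eye = (-20.000)(8.333) = -166.67.
|M| = 166.67.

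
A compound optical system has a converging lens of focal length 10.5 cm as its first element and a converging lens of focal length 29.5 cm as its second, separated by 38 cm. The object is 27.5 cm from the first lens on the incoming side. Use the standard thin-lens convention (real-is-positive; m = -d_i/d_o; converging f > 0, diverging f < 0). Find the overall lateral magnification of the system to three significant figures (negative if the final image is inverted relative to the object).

-2.15

Lens 1: 1/d_i1 = 1/f_1 - 1/d_o1 = 1/10.5 - 1/27.5 = 0.05887 cm^-1, so d_i1 = 16.985 cm.
m_1 = -(16.985)/27.5 = -0.6176.
Object distance for lens 2: d_o2 = 38 - 16.985 = 21.015 cm.
Lens 2: 1/d_i2 = 1/f_2 - 1/d_o2 = 1/29.5 - 1/(21.015) = -0.01369 cm^-1, so d_i2 = -73.060 cm.
m_2 = -(-73.060)/(21.015) = 3.4766.
Total m = m_1 x m_2 = (-0.6176)(3.4766) = -2.1473.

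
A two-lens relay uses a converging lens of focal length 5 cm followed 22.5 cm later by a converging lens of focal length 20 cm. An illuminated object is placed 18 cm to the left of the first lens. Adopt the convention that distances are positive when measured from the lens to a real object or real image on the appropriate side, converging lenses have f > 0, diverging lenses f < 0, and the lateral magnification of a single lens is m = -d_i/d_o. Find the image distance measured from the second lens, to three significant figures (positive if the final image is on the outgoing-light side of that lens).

Lens 1: 1/d_i1 = 1/f_1 - 1/d_o1 = 1/5 - 1/18 = 0.14444 cm^-1, so d_i1 = 6.923 cm.
The intermediate image is 6.923 cm to the right of lens 1, so d_o2 = L - d_i1 = 22.5 - 6.923 = 15.577 cm.
Lens 2: 1/d_i2 = 1/f_2 - 1/d_o2 = 1/20 - 1/(15.577) = -0.01420 cm^-1, so d_i2 = -70.435 cm.

-70.4 cm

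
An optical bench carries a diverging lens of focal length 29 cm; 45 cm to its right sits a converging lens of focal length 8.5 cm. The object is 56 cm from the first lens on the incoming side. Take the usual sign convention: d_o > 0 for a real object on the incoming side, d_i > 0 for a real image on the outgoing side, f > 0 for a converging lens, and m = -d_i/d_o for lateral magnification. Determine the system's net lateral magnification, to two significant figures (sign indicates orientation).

-0.052

Lens 1: 1/d_i1 = 1/f_1 - 1/d_o1 = 1/(-29) - 1/56 = -0.05234 cm^-1, so d_i1 = -19.106 cm.
m_1 = -(-19.106)/56 = 0.3412.
With d_i1 < 0 the first image is virtual and lies on the object side; the object distance for lens 2 is d_o2 = 45 - (-19.106) = 64.106 cm.
Lens 2: 1/d_i2 = 1/f_2 - 1/d_o2 = 1/8.5 - 1/(64.106) = 0.10205 cm^-1, so d_i2 = 9.799 cm.
m_2 = -(9.799)/(64.106) = -0.1529.
Overall magnification: m = m_1 m_2 = -0.0522.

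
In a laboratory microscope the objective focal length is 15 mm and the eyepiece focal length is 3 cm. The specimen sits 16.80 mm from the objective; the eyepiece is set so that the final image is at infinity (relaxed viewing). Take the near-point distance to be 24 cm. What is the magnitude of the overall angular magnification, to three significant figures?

Convert to cm: f_obj = 15 mm = 1.5 cm; d_o = 16.80 mm = 1.68 cm.
Objective: 1/d_i = 1/f_obj - 1/d_o = 1/1.5 - 1/1.68 = 0.07143 cm^-1, so d_i = 14.000 cm.
m_obj = -d_i/d_o = -14.000/1.68 = -8.333.
Eyepiece angular magnification (image at infinity): M_eye = D/f_e = 24/3 = 8.000.
Overall M = m_obj x M_eye = (-8.333)(8.000) = -66.67.
|M| = 66.67.

66.7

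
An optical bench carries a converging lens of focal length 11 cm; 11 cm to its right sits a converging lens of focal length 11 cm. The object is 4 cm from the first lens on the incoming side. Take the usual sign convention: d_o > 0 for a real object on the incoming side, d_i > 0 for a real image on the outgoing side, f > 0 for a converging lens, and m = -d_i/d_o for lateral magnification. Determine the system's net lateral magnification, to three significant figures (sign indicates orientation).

Lens 1: 1/d_i1 = 1/f_1 - 1/d_o1 = 1/11 - 1/4 = -0.15909 cm^-1, so d_i1 = -6.286 cm.
m_1 = -(-6.286)/4 = 1.5714.
The intermediate image is virtual, 6.286 cm to the left of lens 1, so d_o2 = L - d_i1 = 11 - (-6.286) = 17.286 cm.
Lens 2: 1/d_i2 = 1/f_2 - 1/d_o2 = 1/11 - 1/(17.286) = 0.03306 cm^-1, so d_i2 = 30.250 cm.
m_2 = -(30.250)/(17.286) = -1.7500.
Total m = m_1 x m_2 = (1.5714)(-1.7500) = -2.7500.

-2.75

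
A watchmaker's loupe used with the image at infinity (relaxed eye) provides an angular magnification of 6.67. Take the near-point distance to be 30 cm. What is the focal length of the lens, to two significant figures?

4.5 cm

For the image at infinity, M = D/f.
f = D/M = 30/6.67 = 4.498 cm.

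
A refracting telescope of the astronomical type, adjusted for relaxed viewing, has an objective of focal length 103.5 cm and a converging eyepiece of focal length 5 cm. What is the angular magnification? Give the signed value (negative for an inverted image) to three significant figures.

M = -f_obj/f_eye = -103.5/(5) = -20.700.

-20.7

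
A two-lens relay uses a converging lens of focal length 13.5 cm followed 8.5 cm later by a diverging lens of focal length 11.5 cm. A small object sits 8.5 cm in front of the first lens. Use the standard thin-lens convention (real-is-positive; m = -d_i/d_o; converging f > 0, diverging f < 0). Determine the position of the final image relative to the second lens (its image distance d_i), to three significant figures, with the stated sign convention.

-8.42 cm

Applying the thin-lens equation to the first lens, 1/13.5 = 1/8.5 + 1/d_i1, which gives d_i1 = -22.950 cm.
The intermediate image is virtual, 22.950 cm to the left of lens 1, so d_o2 = L - d_i1 = 8.5 - (-22.950) = 31.450 cm.
Applying the thin-lens equation again with f_2 = -11.5 cm and d_o2 = 31.450 cm gives d_i2 = -8.421 cm.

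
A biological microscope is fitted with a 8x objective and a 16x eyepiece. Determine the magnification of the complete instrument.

128

The overall magnification of a compound microscope is the product of the objective and eyepiece magnifications:
M = M_obj x M_eye = 8 x 16 = 128.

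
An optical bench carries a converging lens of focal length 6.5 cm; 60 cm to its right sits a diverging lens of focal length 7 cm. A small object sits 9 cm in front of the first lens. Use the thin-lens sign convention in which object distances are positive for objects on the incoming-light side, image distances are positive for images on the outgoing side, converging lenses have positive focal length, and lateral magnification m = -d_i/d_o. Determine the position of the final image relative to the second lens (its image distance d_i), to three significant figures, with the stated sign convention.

Lens 1: 1/d_i1 = 1/f_1 - 1/d_o1 = 1/6.5 - 1/9 = 0.04274 cm^-1, so d_i1 = 23.400 cm.
The intermediate image is 23.400 cm to the right of lens 1, so d_o2 = L - d_i1 = 60 - 23.400 = 36.600 cm.
Lens 2: 1/d_i2 = 1/f_2 - 1/d_o2 = 1/(-7) - 1/(36.600) = -0.17018 cm^-1, so d_i2 = -5.876 cm.

-5.88 cm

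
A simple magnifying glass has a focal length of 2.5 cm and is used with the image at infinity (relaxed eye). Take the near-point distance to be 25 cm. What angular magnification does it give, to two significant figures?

M = D/f = 25/2.5 = 10.000.

10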